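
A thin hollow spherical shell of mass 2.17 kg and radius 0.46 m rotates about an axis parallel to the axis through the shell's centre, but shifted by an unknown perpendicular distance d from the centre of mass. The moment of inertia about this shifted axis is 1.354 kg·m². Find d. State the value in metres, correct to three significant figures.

0.695

About the centre-of-mass axis, I_cm = (2/3)MR² = (2/3)(2.17)(0.46)² = 0.30611 kg·m².
Parallel axis theorem: I = I_cm + Md², so Md² = 1.354 − 0.30611 = 1.0479 kg·m².
d = √(1.0479 / 2.17) = 0.69491 m.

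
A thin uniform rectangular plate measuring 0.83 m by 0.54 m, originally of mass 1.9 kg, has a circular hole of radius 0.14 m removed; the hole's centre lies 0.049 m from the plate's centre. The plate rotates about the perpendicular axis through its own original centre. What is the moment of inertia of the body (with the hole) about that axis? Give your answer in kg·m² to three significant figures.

Unpierced body about its centre: I₀ = (1/12)M(a²+b²) = (1/12)(1.9)[(0.83)² + (0.54)²] = 0.15525 kg·m².
The removed disk has mass m = M·πr²/(ab) = (1.9)·π(0.14)²/(0.83·0.54) = 0.26103 kg (same uniform areal density).
Its moment of inertia about the rotation axis (parallel-axis theorem): I_hole = (1/2)mr² + md² = (1/2)(0.26103)(0.14)² + (0.26103)(0.049)² = 0.0031848 kg·m².
Treating the hole as negative mass, I = I₀ − I_hole = 0.15525 − 0.0031848 = 0.15206 kg·m².

0.152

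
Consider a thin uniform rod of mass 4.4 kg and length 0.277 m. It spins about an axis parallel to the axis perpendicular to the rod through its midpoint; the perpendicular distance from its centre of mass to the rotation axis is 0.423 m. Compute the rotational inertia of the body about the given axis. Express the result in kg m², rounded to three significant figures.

I_cm = (1/12)ML² = (1/12)(4.4)(0.277)² = 0.028134 kg m²; centre at d = 0.423 m, so I = I_cm + Md² gives I = 0.028134 + (4.4)(0.423)² = 0.81542 kg m².

0.815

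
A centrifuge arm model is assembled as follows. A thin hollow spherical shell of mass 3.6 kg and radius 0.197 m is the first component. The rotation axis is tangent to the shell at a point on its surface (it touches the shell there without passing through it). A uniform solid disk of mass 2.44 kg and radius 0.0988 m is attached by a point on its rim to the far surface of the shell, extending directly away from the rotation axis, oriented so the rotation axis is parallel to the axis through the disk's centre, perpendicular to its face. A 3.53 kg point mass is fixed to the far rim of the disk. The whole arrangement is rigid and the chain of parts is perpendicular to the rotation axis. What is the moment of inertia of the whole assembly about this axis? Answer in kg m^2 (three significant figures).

2.07

Spherical shell: I_cm = (2/3)MR² = (2/3)(3.6)(0.197)² = 0.093142 kg m^2; centre at d = 0.197 m, so the parallel axis theorem gives I = 0.093142 + (3.6)(0.197)² = 0.23285 kg m^2.
Solid disk: I_cm = (1/2)MR² = (1/2)(2.44)(0.0988)² = 0.011909 kg m^2; centre at d = 0.197 + 0.197 + 0.0988 = 0.4928 m, so the parallel axis theorem gives I = 0.011909 + (2.44)(0.4928)² = 0.60447 kg m^2.
Point mass: I_cm = 0; centre at d = 0.197 + 0.197 + 0.0988 + 0.0988 = 0.5916 m, so the parallel axis theorem gives I = 0 + (3.53)(0.5916)² = 1.2355 kg m^2.
Total I = 0.23285 + 0.60447 + 1.2355 = 2.0728 kg m^2.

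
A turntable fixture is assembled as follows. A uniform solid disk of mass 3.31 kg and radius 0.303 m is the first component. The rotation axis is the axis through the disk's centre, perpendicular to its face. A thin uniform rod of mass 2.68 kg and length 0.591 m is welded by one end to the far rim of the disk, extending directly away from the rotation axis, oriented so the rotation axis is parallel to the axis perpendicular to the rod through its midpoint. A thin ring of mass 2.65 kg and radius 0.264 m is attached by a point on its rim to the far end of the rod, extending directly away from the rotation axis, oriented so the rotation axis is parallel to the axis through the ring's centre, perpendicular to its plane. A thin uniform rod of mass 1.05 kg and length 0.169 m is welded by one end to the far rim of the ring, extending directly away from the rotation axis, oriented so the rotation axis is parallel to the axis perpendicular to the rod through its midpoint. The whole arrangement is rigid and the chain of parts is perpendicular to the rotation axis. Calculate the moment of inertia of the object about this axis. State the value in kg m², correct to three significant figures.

7.31

Solid disk: I_cm = (1/2)MR² = (1/2)(3.31)(0.303)² = 0.15194 kg m²; axis through the centre, so I = 0.15194 kg m².
Thin rod: I_cm = (1/12)ML² = (1/12)(2.68)(0.591)² = 0.078006 kg m²; centre at d = 0.303 + 0.2955 = 0.5985 m, so I = I_cm + Md² gives I = 0.078006 + (2.68)(0.5985)² = 1.038 kg m².
Thin ring: I_cm = MR² = (2.65)(0.264)² = 0.18469 kg m²; centre at d = 0.303 + 0.2955 + 0.2955 + 0.264 = 1.158 m, so I = I_cm + Md² gives I = 0.18469 + (2.65)(1.158)² = 3.7382 kg m².
Thin rod: I_cm = (1/12)ML² = (1/12)(1.05)(0.169)² = 0.0024991 kg m²; centre at d = 0.303 + 0.2955 + 0.2955 + 0.264 + 0.264 + 0.0845 = 1.5065 m, so I = I_cm + Md² gives I = 0.0024991 + (1.05)(1.5065)² = 2.3855 kg m².
Total I = 0.15194 + 1.038 + 3.7382 + 2.3855 = 7.3137 kg m².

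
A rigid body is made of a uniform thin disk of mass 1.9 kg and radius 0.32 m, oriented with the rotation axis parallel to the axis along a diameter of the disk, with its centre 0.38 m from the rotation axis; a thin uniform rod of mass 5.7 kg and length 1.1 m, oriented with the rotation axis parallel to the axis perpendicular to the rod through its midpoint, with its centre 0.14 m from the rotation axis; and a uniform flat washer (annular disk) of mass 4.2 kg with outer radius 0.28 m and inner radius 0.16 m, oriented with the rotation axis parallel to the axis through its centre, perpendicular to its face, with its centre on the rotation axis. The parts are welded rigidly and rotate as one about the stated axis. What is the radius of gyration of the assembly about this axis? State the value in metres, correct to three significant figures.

0.323

Thin disk: I_cm = (1/4)MR² = (1/4)(1.9)(0.32)² = 0.04864 kg·m²; centre at d = 0.38 m, so I = I_cm + Md² gives I = 0.04864 + (1.9)(0.38)² = 0.323 kg·m².
Thin rod: I_cm = (1/12)ML² = (1/12)(5.7)(1.1)² = 0.57475 kg·m²; centre at d = 0.14 m, so I = I_cm + Md² gives I = 0.57475 + (5.7)(0.14)² = 0.68647 kg·m².
Annular disk: I_cm = (1/2)M(R²+r²) = (1/2)(4.2)[(0.28)² + (0.16)²] = 0.2184 kg·m²; axis through the centre, so I = 0.2184 kg·m².
Total I = 1.2279 kg·m²; total mass M = 11.8 kg.
k = √(I/M) = √(1.2279/11.8) = 0.32258 m.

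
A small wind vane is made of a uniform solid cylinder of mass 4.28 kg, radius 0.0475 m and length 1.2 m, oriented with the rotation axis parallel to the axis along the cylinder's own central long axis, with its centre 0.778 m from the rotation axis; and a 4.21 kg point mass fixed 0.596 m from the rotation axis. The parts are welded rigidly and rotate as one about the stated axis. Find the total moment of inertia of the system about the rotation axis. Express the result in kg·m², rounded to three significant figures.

Solid cylinder: I_cm = (1/2)MR² = (1/2)(4.28)(0.0475)² = 0.0048284 kg·m²; centre at d = 0.778 m, so I = I_cm + Md² gives I = 0.0048284 + (4.28)(0.778)² = 2.5954 kg·m².
Point mass: I_cm = 0; centre at d = 0.596 m, so I = I_cm + Md² gives I = 0 + (4.21)(0.596)² = 1.4955 kg·m².
Total I = 2.5954 + 1.4955 = 4.0909 kg·m².

4.09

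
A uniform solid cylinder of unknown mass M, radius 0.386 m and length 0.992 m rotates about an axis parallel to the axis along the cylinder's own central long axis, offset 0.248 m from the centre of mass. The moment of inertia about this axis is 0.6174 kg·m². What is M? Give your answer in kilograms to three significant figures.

4.54

I = I_cm + Md² = (1/2)MR² + Md² = M·[0.5·(0.386)² + (0.248)²] = M·0.136.
So M = 0.6174 / 0.136 = 4.5396 kg.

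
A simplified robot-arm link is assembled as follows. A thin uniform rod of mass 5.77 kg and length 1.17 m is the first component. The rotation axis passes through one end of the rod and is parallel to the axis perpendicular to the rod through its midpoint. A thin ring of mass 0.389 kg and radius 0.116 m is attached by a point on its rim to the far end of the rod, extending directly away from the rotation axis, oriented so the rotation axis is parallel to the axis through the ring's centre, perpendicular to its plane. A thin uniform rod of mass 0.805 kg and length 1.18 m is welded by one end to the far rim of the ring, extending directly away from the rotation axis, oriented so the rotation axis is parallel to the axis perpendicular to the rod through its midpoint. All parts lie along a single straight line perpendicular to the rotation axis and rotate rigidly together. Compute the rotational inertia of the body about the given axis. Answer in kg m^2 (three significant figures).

6.57

Thin rod: I_cm = (1/12)ML² = (1/12)(5.77)(1.17)² = 0.65821 kg m^2; centre at d = 0.585 m, so I = I_cm + Md² gives I = 0.65821 + (5.77)(0.585)² = 2.6329 kg m^2.
Thin ring: I_cm = MR² = (0.389)(0.116)² = 0.0052344 kg m^2; centre at d = 0.585 + 0.585 + 0.116 = 1.286 m, so I = I_cm + Md² gives I = 0.0052344 + (0.389)(1.286)² = 0.64856 kg m^2.
Thin rod: I_cm = (1/12)ML² = (1/12)(0.805)(1.18)² = 0.093407 kg m^2; centre at d = 0.585 + 0.585 + 0.116 + 0.116 + 0.59 = 1.992 m, so I = I_cm + Md² gives I = 0.093407 + (0.805)(1.992)² = 3.2877 kg m^2.
Total I = 2.6329 + 0.64856 + 3.2877 = 6.5691 kg m^2.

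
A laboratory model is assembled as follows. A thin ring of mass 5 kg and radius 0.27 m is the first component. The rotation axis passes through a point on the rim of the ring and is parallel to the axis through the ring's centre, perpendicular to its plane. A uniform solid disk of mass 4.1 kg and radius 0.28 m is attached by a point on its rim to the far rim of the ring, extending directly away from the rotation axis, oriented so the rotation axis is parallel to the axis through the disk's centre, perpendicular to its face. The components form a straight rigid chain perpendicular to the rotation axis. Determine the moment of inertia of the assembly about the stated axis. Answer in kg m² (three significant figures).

Thin ring: I_cm = MR² = (5)(0.27)² = 0.3645 kg m²; centre at d = 0.27 m, so I = I_cm + Md² gives I = 0.3645 + (5)(0.27)² = 0.729 kg m².
Solid disk: I_cm = (1/2)MR² = (1/2)(4.1)(0.28)² = 0.16072 kg m²; centre at d = 0.27 + 0.27 + 0.28 = 0.82 m, so I = I_cm + Md² gives I = 0.16072 + (4.1)(0.82)² = 2.9176 kg m².
Total I = 0.729 + 2.9176 = 3.6466 kg m².

3.65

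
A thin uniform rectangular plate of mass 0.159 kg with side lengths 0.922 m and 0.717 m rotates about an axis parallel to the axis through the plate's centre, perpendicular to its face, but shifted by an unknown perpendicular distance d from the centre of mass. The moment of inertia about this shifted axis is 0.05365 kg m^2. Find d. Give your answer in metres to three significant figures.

0.473

About the centre-of-mass axis, I_cm = (1/12)M(a²+b²) = (1/12)(0.159)[(0.922)² + (0.717)²] = 0.018075 kg m^2.
Parallel axis theorem: I = I_cm + Md², so Md² = 0.05365 − 0.018075 = 0.035575 kg m^2.
d = √(0.035575 / 0.159) = 0.47301 m.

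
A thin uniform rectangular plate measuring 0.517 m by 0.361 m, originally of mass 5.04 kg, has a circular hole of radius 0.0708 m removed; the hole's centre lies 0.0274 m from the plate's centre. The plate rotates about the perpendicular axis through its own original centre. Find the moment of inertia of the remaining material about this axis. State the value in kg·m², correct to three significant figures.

Unpierced body about its centre: I₀ = (1/12)M(a²+b²) = (1/12)(5.04)[(0.517)² + (0.361)²] = 0.167 kg·m².
The removed disk has mass m = M·πr²/(ab) = (5.04)·π(0.0708)²/(0.517·0.361) = 0.42525 kg (same uniform areal density).
Its moment of inertia about the rotation axis (parallel-axis theorem): I_hole = (1/2)mr² + md² = (1/2)(0.42525)(0.0708)² + (0.42525)(0.0274)² = 0.0013851 kg·m².
Treating the hole as negative mass, I = I₀ − I_hole = 0.167 − 0.0013851 = 0.16561 kg·m².

0.166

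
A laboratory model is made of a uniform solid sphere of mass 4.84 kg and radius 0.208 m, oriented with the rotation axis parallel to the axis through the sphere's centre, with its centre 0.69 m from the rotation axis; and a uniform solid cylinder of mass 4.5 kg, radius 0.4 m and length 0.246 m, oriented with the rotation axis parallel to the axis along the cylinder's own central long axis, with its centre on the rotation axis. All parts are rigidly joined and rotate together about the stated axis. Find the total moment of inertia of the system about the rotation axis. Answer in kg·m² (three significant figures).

Solid sphere: I_cm = (2/5)MR² = (2/5)(4.84)(0.208)² = 0.083759 kg·m²; centre at d = 0.69 m, so the parallel axis theorem gives I = 0.083759 + (4.84)(0.69)² = 2.3881 kg·m².
Solid cylinder: I_cm = (1/2)MR² = (1/2)(4.5)(0.4)² = 0.36 kg·m²; axis through the centre, so I = 0.36 kg·m².
Total I = 2.3881 + 0.36 = 2.7481 kg·m².

2.75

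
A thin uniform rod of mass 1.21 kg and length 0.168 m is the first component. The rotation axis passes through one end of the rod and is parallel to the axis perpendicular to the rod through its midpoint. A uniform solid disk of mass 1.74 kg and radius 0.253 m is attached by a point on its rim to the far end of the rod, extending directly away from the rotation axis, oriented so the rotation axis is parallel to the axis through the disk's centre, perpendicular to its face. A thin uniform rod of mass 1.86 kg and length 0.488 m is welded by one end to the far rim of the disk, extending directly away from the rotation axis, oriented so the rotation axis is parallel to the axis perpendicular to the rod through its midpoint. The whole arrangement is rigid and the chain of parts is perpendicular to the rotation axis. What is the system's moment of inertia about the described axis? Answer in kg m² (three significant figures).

Thin rod: I_cm = (1/12)ML² = (1/12)(1.21)(0.168)² = 0.0028459 kg m²; centre at d = 0.084 m, so I = I_cm + Md² gives I = 0.0028459 + (1.21)(0.084)² = 0.011384 kg m².
Solid disk: I_cm = (1/2)MR² = (1/2)(1.74)(0.253)² = 0.055688 kg m²; centre at d = 0.084 + 0.084 + 0.253 = 0.421 m, so I = I_cm + Md² gives I = 0.055688 + (1.74)(0.421)² = 0.36409 kg m².
Thin rod: I_cm = (1/12)ML² = (1/12)(1.86)(0.488)² = 0.036912 kg m²; centre at d = 0.084 + 0.084 + 0.253 + 0.253 + 0.244 = 0.918 m, so I = I_cm + Md² gives I = 0.036912 + (1.86)(0.918)² = 1.6044 kg m².
Total I = 0.011384 + 0.36409 + 1.6044 = 1.9798 kg m².

1.98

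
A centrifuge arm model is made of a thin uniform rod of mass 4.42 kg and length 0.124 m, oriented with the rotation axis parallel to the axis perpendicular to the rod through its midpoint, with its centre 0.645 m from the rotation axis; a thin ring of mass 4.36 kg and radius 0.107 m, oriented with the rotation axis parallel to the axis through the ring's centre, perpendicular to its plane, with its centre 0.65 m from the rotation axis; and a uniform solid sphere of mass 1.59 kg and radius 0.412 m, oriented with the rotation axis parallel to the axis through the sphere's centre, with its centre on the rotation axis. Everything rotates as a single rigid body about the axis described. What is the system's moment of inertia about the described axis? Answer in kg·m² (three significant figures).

Thin rod: I_cm = (1/12)ML² = (1/12)(4.42)(0.124)² = 0.0056635 kg·m²; centre at d = 0.645 m, so the parallel axis theorem gives I = 0.0056635 + (4.42)(0.645)² = 1.8445 kg·m².
Thin ring: I_cm = MR² = (4.36)(0.107)² = 0.049918 kg·m²; centre at d = 0.65 m, so the parallel axis theorem gives I = 0.049918 + (4.36)(0.65)² = 1.892 kg·m².
Solid sphere: I_cm = (2/5)MR² = (2/5)(1.59)(0.412)² = 0.10796 kg·m²; axis through the centre, so I = 0.10796 kg·m².
Total I = 1.8445 + 1.892 + 0.10796 = 3.8445 kg·m².

3.84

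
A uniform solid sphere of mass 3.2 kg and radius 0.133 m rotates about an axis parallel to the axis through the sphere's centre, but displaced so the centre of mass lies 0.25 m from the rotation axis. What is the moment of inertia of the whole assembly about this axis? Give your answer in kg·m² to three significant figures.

0.223

I_cm = (2/5)MR² = (2/5)(3.2)(0.133)² = 0.022642 kg·m²; centre at d = 0.25 m, so I = I_cm + Md² gives I = 0.022642 + (3.2)(0.25)² = 0.22264 kg·m².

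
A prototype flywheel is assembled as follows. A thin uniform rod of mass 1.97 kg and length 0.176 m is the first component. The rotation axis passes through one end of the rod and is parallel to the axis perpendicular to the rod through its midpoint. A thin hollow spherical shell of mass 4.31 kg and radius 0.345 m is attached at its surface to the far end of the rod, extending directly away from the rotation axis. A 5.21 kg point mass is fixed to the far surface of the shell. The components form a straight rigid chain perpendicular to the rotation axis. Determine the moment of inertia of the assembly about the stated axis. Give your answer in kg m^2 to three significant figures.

5.44

Thin rod: I_cm = (1/12)ML² = (1/12)(1.97)(0.176)² = 0.0050852 kg m^2; centre at d = 0.088 m, so the parallel axis theorem gives I = 0.0050852 + (1.97)(0.088)² = 0.020341 kg m^2.
Spherical shell: I_cm = (2/3)MR² = (2/3)(4.31)(0.345)² = 0.342 kg m^2; centre at d = 0.088 + 0.088 + 0.345 = 0.521 m, so the parallel axis theorem gives I = 0.342 + (4.31)(0.521)² = 1.5119 kg m^2.
Point mass: I_cm = 0; centre at d = 0.088 + 0.088 + 0.345 + 0.345 = 0.866 m, so the parallel axis theorem gives I = 0 + (5.21)(0.866)² = 3.9073 kg m^2.
Total I = 0.020341 + 1.5119 + 3.9073 = 5.4395 kg m^2.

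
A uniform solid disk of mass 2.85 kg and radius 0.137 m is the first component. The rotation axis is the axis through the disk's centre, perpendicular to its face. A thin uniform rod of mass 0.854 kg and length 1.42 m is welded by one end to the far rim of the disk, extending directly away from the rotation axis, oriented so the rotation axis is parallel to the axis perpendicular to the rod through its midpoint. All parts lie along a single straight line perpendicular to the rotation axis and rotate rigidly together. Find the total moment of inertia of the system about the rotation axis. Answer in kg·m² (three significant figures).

0.783

Solid disk: I_cm = (1/2)MR² = (1/2)(2.85)(0.137)² = 0.026746 kg·m²; axis through the centre, so I = 0.026746 kg·m².
Thin rod: I_cm = (1/12)ML² = (1/12)(0.854)(1.42)² = 0.1435 kg·m²; centre at d = 0.137 + 0.71 = 0.847 m, so the parallel axis theorem gives I = 0.1435 + (0.854)(0.847)² = 0.75617 kg·m².
Total I = 0.026746 + 0.75617 = 0.78291 kg·m².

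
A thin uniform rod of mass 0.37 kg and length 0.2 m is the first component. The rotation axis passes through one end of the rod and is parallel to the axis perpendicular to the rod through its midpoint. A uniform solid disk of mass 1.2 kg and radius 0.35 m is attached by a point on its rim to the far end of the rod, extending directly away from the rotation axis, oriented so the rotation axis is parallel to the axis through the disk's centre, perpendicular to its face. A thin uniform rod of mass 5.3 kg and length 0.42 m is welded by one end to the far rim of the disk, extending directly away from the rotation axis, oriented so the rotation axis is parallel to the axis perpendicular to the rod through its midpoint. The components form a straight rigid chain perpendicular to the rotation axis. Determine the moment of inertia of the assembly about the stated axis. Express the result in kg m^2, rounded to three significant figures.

Thin rod: I_cm = (1/12)ML² = (1/12)(0.37)(0.2)² = 0.0012333 kg m^2; centre at d = 0.1 m, so the parallel axis theorem gives I = 0.0012333 + (0.37)(0.1)² = 0.0049333 kg m^2.
Solid disk: I_cm = (1/2)MR² = (1/2)(1.2)(0.35)² = 0.0735 kg m^2; centre at d = 0.1 + 0.1 + 0.35 = 0.55 m, so the parallel axis theorem gives I = 0.0735 + (1.2)(0.55)² = 0.4365 kg m^2.
Thin rod: I_cm = (1/12)ML² = (1/12)(5.3)(0.42)² = 0.07791 kg m^2; centre at d = 0.1 + 0.1 + 0.35 + 0.35 + 0.21 = 1.11 m, so the parallel axis theorem gives I = 0.07791 + (5.3)(1.11)² = 6.608 kg m^2.
Total I = 0.0049333 + 0.4365 + 6.608 = 7.0495 kg m^2.

7.05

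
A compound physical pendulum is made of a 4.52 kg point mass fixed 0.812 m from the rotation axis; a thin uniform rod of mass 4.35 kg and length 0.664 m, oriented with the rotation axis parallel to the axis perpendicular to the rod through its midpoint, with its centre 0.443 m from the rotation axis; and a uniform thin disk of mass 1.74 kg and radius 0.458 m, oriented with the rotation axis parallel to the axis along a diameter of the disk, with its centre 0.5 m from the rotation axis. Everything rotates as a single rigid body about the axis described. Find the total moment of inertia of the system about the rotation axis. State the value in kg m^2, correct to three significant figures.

4.52

Point mass: I_cm = 0; centre at d = 0.812 m, so I = I_cm + Md² gives I = 0 + (4.52)(0.812)² = 2.9802 kg m^2.
Thin rod: I_cm = (1/12)ML² = (1/12)(4.35)(0.664)² = 0.15982 kg m^2; centre at d = 0.443 m, so I = I_cm + Md² gives I = 0.15982 + (4.35)(0.443)² = 1.0135 kg m^2.
Thin disk: I_cm = (1/4)MR² = (1/4)(1.74)(0.458)² = 0.091247 kg m^2; centre at d = 0.5 m, so I = I_cm + Md² gives I = 0.091247 + (1.74)(0.5)² = 0.52625 kg m^2.
Total I = 2.9802 + 1.0135 + 0.52625 = 4.52 kg m^2.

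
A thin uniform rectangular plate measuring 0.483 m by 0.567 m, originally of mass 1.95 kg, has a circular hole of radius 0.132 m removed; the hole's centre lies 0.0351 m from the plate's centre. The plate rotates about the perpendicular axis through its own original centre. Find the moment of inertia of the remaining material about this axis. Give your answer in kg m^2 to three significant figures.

Unpierced body about its centre: I₀ = (1/12)M(a²+b²) = (1/12)(1.95)[(0.483)² + (0.567)²] = 0.090151 kg m^2.
The removed disk has mass m = M·πr²/(ab) = (1.95)·π(0.132)²/(0.483·0.567) = 0.38976 kg (same uniform areal density).
Its moment of inertia about the rotation axis (parallel-axis theorem): I_hole = (1/2)mr² + md² = (1/2)(0.38976)(0.132)² + (0.38976)(0.0351)² = 0.0038758 kg m^2.
Treating the hole as negative mass, I = I₀ − I_hole = 0.090151 − 0.0038758 = 0.086276 kg m^2.

0.0863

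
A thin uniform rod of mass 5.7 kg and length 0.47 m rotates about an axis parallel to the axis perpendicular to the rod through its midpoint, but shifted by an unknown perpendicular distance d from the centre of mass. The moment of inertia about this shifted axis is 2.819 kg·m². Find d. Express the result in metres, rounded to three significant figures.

About the centre-of-mass axis, I_cm = (1/12)ML² = (1/12)(5.7)(0.47)² = 0.10493 kg·m².
Parallel axis theorem: I = I_cm + Md², so Md² = 2.819 − 0.10493 = 2.7141 kg·m².
d = √(2.7141 / 5.7) = 0.69004 m.

0.690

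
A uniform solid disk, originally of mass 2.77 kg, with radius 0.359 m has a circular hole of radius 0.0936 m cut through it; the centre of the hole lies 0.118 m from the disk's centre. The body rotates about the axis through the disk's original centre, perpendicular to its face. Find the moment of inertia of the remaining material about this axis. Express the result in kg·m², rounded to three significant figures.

Unpierced body about its centre: I₀ = (1/2)MR² = (1/2)(2.77)(0.359)² = 0.1785 kg·m².
The removed disk has mass m = M·(r/R)² = (2.77)(0.0936/0.359)² = 0.1883 kg (same uniform areal density).
Its moment of inertia about the rotation axis (parallel-axis theorem): I_hole = (1/2)mr² + md² = (1/2)(0.1883)(0.0936)² + (0.1883)(0.118)² = 0.0034467 kg·m².
Treating the hole as negative mass, I = I₀ − I_hole = 0.1785 − 0.0034467 = 0.17505 kg·m².

0.175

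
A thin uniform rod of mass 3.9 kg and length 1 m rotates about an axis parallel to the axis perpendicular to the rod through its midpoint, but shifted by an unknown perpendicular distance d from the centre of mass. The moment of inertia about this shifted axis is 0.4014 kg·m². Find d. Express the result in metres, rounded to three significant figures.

0.140

About the centre-of-mass axis, I_cm = (1/12)ML² = (1/12)(3.9)(1)² = 0.325 kg·m².
Parallel axis theorem: I = I_cm + Md², so Md² = 0.4014 − 0.325 = 0.0764 kg·m².
d = √(0.0764 / 3.9) = 0.13996 m.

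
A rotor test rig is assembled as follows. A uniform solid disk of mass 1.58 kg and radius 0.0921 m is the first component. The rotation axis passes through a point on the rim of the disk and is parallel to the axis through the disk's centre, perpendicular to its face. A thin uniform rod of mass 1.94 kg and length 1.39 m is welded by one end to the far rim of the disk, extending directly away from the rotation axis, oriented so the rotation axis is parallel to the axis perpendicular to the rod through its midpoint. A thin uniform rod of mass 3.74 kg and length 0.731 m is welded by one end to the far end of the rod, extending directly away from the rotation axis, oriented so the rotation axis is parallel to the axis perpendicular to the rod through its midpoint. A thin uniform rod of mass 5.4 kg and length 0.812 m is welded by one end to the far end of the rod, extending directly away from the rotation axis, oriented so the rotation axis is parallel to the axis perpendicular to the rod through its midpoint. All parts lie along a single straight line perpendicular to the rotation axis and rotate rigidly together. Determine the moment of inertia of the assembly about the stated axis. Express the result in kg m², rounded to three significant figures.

56.1

Solid disk: I_cm = (1/2)MR² = (1/2)(1.58)(0.0921)² = 0.0067011 kg m²; centre at d = 0.0921 m, so I = I_cm + Md² gives I = 0.0067011 + (1.58)(0.0921)² = 0.020103 kg m².
Thin rod: I_cm = (1/12)ML² = (1/12)(1.94)(1.39)² = 0.31236 kg m²; centre at d = 0.0921 + 0.0921 + 0.695 = 0.8792 m, so I = I_cm + Md² gives I = 0.31236 + (1.94)(0.8792)² = 1.812 kg m².
Thin rod: I_cm = (1/12)ML² = (1/12)(3.74)(0.731)² = 0.16654 kg m²; centre at d = 0.0921 + 0.0921 + 0.695 + 0.695 + 0.3655 = 1.9397 m, so I = I_cm + Md² gives I = 0.16654 + (3.74)(1.9397)² = 14.238 kg m².
Thin rod: I_cm = (1/12)ML² = (1/12)(5.4)(0.812)² = 0.2967 kg m²; centre at d = 0.0921 + 0.0921 + 0.695 + 0.695 + 0.3655 + 0.3655 + 0.406 = 2.7112 m, so I = I_cm + Md² gives I = 0.2967 + (5.4)(2.7112)² = 39.99 kg m².
Total I = 0.020103 + 1.812 + 14.238 + 39.99 = 56.06 kg m².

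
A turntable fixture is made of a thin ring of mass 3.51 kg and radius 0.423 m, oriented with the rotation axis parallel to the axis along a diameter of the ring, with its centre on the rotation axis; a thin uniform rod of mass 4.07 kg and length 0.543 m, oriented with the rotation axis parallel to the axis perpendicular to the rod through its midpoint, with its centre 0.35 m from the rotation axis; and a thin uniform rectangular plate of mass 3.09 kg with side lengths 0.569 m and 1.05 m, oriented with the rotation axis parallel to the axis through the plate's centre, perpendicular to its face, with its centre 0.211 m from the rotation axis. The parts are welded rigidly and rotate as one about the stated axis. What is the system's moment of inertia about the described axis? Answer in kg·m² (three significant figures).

1.42

Thin ring: I_cm = (1/2)MR² = (1/2)(3.51)(0.423)² = 0.31402 kg·m²; axis through the centre, so I = 0.31402 kg·m².
Thin rod: I_cm = (1/12)ML² = (1/12)(4.07)(0.543)² = 0.1 kg·m²; centre at d = 0.35 m, so I = I_cm + Md² gives I = 0.1 + (4.07)(0.35)² = 0.59858 kg·m².
Rectangular plate: I_cm = (1/12)M(a²+b²) = (1/12)(3.09)[(0.569)² + (1.05)²] = 0.36726 kg·m²; centre at d = 0.211 m, so I = I_cm + Md² gives I = 0.36726 + (3.09)(0.211)² = 0.50483 kg·m².
Total I = 0.31402 + 0.59858 + 0.50483 = 1.4174 kg·m².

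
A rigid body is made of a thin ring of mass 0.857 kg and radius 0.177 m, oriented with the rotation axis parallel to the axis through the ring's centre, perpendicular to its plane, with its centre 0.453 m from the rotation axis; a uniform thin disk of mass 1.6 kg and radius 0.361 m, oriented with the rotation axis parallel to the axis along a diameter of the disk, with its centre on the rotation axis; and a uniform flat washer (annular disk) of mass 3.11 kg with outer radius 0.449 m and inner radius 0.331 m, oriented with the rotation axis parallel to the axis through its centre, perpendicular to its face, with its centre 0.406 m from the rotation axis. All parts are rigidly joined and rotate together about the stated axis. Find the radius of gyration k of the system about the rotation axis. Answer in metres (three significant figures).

Thin ring: I_cm = MR² = (0.857)(0.177)² = 0.026849 kg·m²; centre at d = 0.453 m, so the parallel axis theorem gives I = 0.026849 + (0.857)(0.453)² = 0.20271 kg·m².
Thin disk: I_cm = (1/4)MR² = (1/4)(1.6)(0.361)² = 0.052128 kg·m²; axis through the centre, so I = 0.052128 kg·m².
Annular disk: I_cm = (1/2)M(R²+r²) = (1/2)(3.11)[(0.449)² + (0.331)²] = 0.48386 kg·m²; centre at d = 0.406 m, so the parallel axis theorem gives I = 0.48386 + (3.11)(0.406)² = 0.9965 kg·m².
Total I = 1.2513 kg·m²; total mass M = 5.567 kg.
k = √(I/M) = √(1.2513/5.567) = 0.47411 m.

0.474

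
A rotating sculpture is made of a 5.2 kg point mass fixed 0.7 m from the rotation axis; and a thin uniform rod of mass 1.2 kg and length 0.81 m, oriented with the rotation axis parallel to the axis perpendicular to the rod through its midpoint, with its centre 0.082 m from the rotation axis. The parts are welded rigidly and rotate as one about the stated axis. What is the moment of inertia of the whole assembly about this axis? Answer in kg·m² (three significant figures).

Point mass: I_cm = 0; centre at d = 0.7 m, so I = I_cm + Md² gives I = 0 + (5.2)(0.7)² = 2.548 kg·m².
Thin rod: I_cm = (1/12)ML² = (1/12)(1.2)(0.81)² = 0.06561 kg·m²; centre at d = 0.082 m, so I = I_cm + Md² gives I = 0.06561 + (1.2)(0.082)² = 0.073679 kg·m².
Total I = 2.548 + 0.073679 = 2.6217 kg·m².

2.62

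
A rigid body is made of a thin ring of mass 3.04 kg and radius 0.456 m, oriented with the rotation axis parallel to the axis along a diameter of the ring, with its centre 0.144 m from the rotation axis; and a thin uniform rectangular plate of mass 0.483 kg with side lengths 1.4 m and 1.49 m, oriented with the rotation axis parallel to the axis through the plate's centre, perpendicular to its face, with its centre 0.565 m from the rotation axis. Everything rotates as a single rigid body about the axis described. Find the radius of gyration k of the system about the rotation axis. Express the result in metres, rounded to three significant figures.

0.446

Thin ring: I_cm = (1/2)MR² = (1/2)(3.04)(0.456)² = 0.31606 kg·m²; centre at d = 0.144 m, so the parallel axis theorem gives I = 0.31606 + (3.04)(0.144)² = 0.3791 kg·m².
Rectangular plate: I_cm = (1/12)M(a²+b²) = (1/12)(0.483)[(1.4)² + (1.49)²] = 0.16825 kg·m²; centre at d = 0.565 m, so the parallel axis theorem gives I = 0.16825 + (0.483)(0.565)² = 0.32243 kg·m².
Total I = 0.70153 kg·m²; total mass M = 3.523 kg.
k = √(I/M) = √(0.70153/3.523) = 0.44624 m.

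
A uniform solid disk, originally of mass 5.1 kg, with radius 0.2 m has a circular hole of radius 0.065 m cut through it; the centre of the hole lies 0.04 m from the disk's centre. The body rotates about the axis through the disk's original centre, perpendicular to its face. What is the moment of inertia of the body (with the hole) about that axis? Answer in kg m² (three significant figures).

Unpierced body about its centre: I₀ = (1/2)MR² = (1/2)(5.1)(0.2)² = 0.102 kg m².
The removed disk has mass m = M·(r/R)² = (5.1)(0.065/0.2)² = 0.53869 kg (same uniform areal density).
Its moment of inertia about the rotation axis (parallel-axis theorem): I_hole = (1/2)mr² + md² = (1/2)(0.53869)(0.065)² + (0.53869)(0.04)² = 0.0019999 kg m².
Treating the hole as negative mass, I = I₀ − I_hole = 0.102 − 0.0019999 = 0.1 kg m².

0.100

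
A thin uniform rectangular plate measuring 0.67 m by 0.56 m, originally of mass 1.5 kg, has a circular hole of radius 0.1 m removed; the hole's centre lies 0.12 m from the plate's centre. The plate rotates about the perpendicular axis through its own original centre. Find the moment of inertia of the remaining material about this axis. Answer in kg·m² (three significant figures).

Unpierced body about its centre: I₀ = (1/12)M(a²+b²) = (1/12)(1.5)[(0.67)² + (0.56)²] = 0.095313 kg·m².
The removed disk has mass m = M·πr²/(ab) = (1.5)·π(0.1)²/(0.67·0.56) = 0.1256 kg (same uniform areal density).
Its moment of inertia about the rotation axis (parallel-axis theorem): I_hole = (1/2)mr² + md² = (1/2)(0.1256)(0.1)² + (0.1256)(0.12)² = 0.0024366 kg·m².
Treating the hole as negative mass, I = I₀ − I_hole = 0.095313 − 0.0024366 = 0.092876 kg·m².

0.0929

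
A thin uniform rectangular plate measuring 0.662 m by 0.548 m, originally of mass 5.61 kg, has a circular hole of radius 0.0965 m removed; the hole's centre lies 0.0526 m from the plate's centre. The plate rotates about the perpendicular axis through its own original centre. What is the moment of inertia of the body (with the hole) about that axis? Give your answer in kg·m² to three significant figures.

0.342

Unpierced body about its centre: I₀ = (1/12)M(a²+b²) = (1/12)(5.61)[(0.662)² + (0.548)²] = 0.34527 kg·m².
The removed disk has mass m = M·πr²/(ab) = (5.61)·π(0.0965)²/(0.662·0.548) = 0.45241 kg (same uniform areal density).
Its moment of inertia about the rotation axis (parallel-axis theorem): I_hole = (1/2)mr² + md² = (1/2)(0.45241)(0.0965)² + (0.45241)(0.0526)² = 0.0033582 kg·m².
Treating the hole as negative mass, I = I₀ − I_hole = 0.34527 − 0.0033582 = 0.34191 kg·m².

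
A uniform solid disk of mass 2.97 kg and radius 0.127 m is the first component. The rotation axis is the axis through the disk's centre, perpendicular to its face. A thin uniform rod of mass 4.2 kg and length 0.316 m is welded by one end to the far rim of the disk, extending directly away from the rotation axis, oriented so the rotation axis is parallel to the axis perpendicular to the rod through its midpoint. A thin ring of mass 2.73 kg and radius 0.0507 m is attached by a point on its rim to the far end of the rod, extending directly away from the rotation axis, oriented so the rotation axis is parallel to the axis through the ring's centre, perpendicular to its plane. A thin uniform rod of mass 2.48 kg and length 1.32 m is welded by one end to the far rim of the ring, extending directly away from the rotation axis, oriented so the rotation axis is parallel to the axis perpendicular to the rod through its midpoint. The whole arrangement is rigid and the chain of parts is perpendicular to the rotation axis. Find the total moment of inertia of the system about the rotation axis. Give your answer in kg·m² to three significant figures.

5.03

Solid disk: I_cm = (1/2)MR² = (1/2)(2.97)(0.127)² = 0.023952 kg·m²; axis through the centre, so I = 0.023952 kg·m².
Thin rod: I_cm = (1/12)ML² = (1/12)(4.2)(0.316)² = 0.03495 kg·m²; centre at d = 0.127 + 0.158 = 0.285 m, so the parallel axis theorem gives I = 0.03495 + (4.2)(0.285)² = 0.37609 kg·m².
Thin ring: I_cm = MR² = (2.73)(0.0507)² = 0.0070174 kg·m²; centre at d = 0.127 + 0.158 + 0.158 + 0.0507 = 0.4937 m, so the parallel axis theorem gives I = 0.0070174 + (2.73)(0.4937)² = 0.67243 kg·m².
Thin rod: I_cm = (1/12)ML² = (1/12)(2.48)(1.32)² = 0.3601 kg·m²; centre at d = 0.127 + 0.158 + 0.158 + 0.0507 + 0.0507 + 0.66 = 1.2044 m, so the parallel axis theorem gives I = 0.3601 + (2.48)(1.2044)² = 3.9575 kg·m².
Total I = 0.023952 + 0.37609 + 0.67243 + 3.9575 = 5.03 kg·m².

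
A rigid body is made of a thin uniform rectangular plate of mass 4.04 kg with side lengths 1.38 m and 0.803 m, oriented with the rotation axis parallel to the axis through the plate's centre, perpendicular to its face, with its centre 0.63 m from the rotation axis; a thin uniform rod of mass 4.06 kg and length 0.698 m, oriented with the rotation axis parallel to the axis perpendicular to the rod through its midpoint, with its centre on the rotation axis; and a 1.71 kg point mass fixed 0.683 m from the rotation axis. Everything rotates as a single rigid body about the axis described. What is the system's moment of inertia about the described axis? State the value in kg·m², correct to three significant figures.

Rectangular plate: I_cm = (1/12)M(a²+b²) = (1/12)(4.04)[(1.38)² + (0.803)²] = 0.85823 kg·m²; centre at d = 0.63 m, so the parallel axis theorem gives I = 0.85823 + (4.04)(0.63)² = 2.4617 kg·m².
Thin rod: I_cm = (1/12)ML² = (1/12)(4.06)(0.698)² = 0.16484 kg·m²; axis through the centre, so I = 0.16484 kg·m².
Point mass: I_cm = 0; centre at d = 0.683 m, so the parallel axis theorem gives I = 0 + (1.71)(0.683)² = 0.7977 kg·m².
Total I = 2.4617 + 0.16484 + 0.7977 = 3.4242 kg·m².

3.42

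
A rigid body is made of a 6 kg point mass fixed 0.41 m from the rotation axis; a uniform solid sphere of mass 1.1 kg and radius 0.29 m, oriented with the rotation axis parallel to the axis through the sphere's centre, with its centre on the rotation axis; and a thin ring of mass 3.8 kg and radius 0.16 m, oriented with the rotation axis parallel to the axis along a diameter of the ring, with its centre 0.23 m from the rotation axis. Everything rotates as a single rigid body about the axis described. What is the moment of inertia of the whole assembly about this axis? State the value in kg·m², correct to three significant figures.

1.30

Point mass: I_cm = 0; centre at d = 0.41 m, so I = I_cm + Md² gives I = 0 + (6)(0.41)² = 1.0086 kg·m².
Solid sphere: I_cm = (2/5)MR² = (2/5)(1.1)(0.29)² = 0.037004 kg·m²; axis through the centre, so I = 0.037004 kg·m².
Thin ring: I_cm = (1/2)MR² = (1/2)(3.8)(0.16)² = 0.04864 kg·m²; centre at d = 0.23 m, so I = I_cm + Md² gives I = 0.04864 + (3.8)(0.23)² = 0.24966 kg·m².
Total I = 1.0086 + 0.037004 + 0.24966 = 1.2953 kg·m².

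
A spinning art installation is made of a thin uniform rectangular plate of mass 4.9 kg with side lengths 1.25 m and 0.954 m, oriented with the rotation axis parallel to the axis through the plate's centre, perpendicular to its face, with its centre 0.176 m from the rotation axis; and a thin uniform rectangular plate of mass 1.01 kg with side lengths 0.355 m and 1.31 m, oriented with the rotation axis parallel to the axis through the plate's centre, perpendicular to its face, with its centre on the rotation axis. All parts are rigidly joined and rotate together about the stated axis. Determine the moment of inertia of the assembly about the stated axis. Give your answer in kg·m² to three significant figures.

1.32

Rectangular plate: I_cm = (1/12)M(a²+b²) = (1/12)(4.9)[(1.25)² + (0.954)²] = 1.0097 kg·m²; centre at d = 0.176 m, so I = I_cm + Md² gives I = 1.0097 + (4.9)(0.176)² = 1.1614 kg·m².
Rectangular plate: I_cm = (1/12)M(a²+b²) = (1/12)(1.01)[(0.355)² + (1.31)²] = 0.15505 kg·m²; axis through the centre, so I = 0.15505 kg·m².
Total I = 1.1614 + 0.15505 = 1.3165 kg·m².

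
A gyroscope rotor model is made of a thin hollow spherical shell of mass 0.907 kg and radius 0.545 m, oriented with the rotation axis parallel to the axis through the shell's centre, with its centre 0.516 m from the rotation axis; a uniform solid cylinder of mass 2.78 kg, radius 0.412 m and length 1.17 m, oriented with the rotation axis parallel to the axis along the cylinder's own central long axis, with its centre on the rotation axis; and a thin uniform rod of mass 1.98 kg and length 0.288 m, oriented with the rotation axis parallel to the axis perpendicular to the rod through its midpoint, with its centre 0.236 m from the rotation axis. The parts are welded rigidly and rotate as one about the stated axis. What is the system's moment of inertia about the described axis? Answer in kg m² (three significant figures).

0.781

Spherical shell: I_cm = (2/3)MR² = (2/3)(0.907)(0.545)² = 0.1796 kg m²; centre at d = 0.516 m, so I = I_cm + Md² gives I = 0.1796 + (0.907)(0.516)² = 0.4211 kg m².
Solid cylinder: I_cm = (1/2)MR² = (1/2)(2.78)(0.412)² = 0.23594 kg m²; axis through the centre, so I = 0.23594 kg m².
Thin rod: I_cm = (1/12)ML² = (1/12)(1.98)(0.288)² = 0.013686 kg m²; centre at d = 0.236 m, so I = I_cm + Md² gives I = 0.013686 + (1.98)(0.236)² = 0.12396 kg m².
Total I = 0.4211 + 0.23594 + 0.12396 = 0.781 kg m².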